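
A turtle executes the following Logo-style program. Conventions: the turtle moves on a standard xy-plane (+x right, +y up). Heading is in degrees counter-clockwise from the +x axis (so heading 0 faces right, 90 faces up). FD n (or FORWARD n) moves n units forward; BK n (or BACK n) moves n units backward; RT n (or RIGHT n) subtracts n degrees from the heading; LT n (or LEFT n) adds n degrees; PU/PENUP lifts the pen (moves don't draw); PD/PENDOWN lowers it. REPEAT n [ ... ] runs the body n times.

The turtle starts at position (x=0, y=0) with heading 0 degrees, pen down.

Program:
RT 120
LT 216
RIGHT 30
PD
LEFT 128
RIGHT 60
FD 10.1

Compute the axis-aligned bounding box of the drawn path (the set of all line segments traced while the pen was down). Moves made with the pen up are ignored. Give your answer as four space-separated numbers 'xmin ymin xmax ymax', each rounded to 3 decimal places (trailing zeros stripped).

Executing turtle program step by step:
Start: pos=(0,0), heading=0, pen down
RT 120: heading 0 -> 240
LT 216: heading 240 -> 96
RT 30: heading 96 -> 66
PD: pen down
LT 128: heading 66 -> 194
RT 60: heading 194 -> 134
FD 10.1: (0,0) -> (-7.016,7.265) [heading=134, draw]
Final: pos=(-7.016,7.265), heading=134, 1 segment(s) drawn

Segment endpoints: x in {-7.016, 0}, y in {0, 7.265}
xmin=-7.016, ymin=0, xmax=0, ymax=7.265

Answer: -7.016 0 0 7.265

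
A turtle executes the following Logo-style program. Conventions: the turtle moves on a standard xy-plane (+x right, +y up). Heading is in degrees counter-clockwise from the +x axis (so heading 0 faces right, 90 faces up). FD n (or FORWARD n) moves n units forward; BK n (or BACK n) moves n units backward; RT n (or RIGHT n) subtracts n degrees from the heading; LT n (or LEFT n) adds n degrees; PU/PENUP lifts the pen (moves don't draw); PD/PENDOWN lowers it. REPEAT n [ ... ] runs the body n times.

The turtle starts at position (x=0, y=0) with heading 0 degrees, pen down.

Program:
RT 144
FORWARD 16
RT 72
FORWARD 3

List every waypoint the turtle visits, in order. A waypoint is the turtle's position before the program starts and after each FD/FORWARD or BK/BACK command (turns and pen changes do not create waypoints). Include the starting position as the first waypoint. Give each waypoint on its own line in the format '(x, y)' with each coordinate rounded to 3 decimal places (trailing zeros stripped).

Answer: (0, 0)
(-12.944, -9.405)
(-15.371, -7.641)

Derivation:
Executing turtle program step by step:
Start: pos=(0,0), heading=0, pen down
RT 144: heading 0 -> 216
FD 16: (0,0) -> (-12.944,-9.405) [heading=216, draw]
RT 72: heading 216 -> 144
FD 3: (-12.944,-9.405) -> (-15.371,-7.641) [heading=144, draw]
Final: pos=(-15.371,-7.641), heading=144, 2 segment(s) drawn
Waypoints (3 total):
(0, 0)
(-12.944, -9.405)
(-15.371, -7.641)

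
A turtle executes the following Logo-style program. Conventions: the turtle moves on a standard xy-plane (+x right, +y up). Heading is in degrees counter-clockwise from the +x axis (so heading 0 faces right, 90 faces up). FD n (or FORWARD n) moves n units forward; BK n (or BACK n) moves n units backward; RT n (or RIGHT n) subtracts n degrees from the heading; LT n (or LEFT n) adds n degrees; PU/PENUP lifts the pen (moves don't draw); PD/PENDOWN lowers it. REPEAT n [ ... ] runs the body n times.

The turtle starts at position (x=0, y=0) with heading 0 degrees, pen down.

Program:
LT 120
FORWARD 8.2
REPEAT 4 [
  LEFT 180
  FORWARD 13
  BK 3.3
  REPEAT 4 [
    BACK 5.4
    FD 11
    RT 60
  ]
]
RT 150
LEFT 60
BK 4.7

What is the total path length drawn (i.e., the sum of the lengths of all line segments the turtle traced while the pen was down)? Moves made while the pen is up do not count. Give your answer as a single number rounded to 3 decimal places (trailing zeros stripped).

Executing turtle program step by step:
Start: pos=(0,0), heading=0, pen down
LT 120: heading 0 -> 120
FD 8.2: (0,0) -> (-4.1,7.101) [heading=120, draw]
REPEAT 4 [
  -- iteration 1/4 --
  LT 180: heading 120 -> 300
  FD 13: (-4.1,7.101) -> (2.4,-4.157) [heading=300, draw]
  BK 3.3: (2.4,-4.157) -> (0.75,-1.299) [heading=300, draw]
  REPEAT 4 [
    -- iteration 1/4 --
    BK 5.4: (0.75,-1.299) -> (-1.95,3.377) [heading=300, draw]
    FD 11: (-1.95,3.377) -> (3.55,-6.149) [heading=300, draw]
    RT 60: heading 300 -> 240
    -- iteration 2/4 --
    BK 5.4: (3.55,-6.149) -> (6.25,-1.472) [heading=240, draw]
    FD 11: (6.25,-1.472) -> (0.75,-10.999) [heading=240, draw]
    RT 60: heading 240 -> 180
    -- iteration 3/4 --
    BK 5.4: (0.75,-10.999) -> (6.15,-10.999) [heading=180, draw]
    FD 11: (6.15,-10.999) -> (-4.85,-10.999) [heading=180, draw]
    RT 60: heading 180 -> 120
    -- iteration 4/4 --
    BK 5.4: (-4.85,-10.999) -> (-2.15,-15.675) [heading=120, draw]
    FD 11: (-2.15,-15.675) -> (-7.65,-6.149) [heading=120, draw]
    RT 60: heading 120 -> 60
  ]
  -- iteration 2/4 --
  LT 180: heading 60 -> 240
  FD 13: (-7.65,-6.149) -> (-14.15,-17.407) [heading=240, draw]
  BK 3.3: (-14.15,-17.407) -> (-12.5,-14.549) [heading=240, draw]
  REPEAT 4 [
    -- iteration 1/4 --
    BK 5.4: (-12.5,-14.549) -> (-9.8,-9.873) [heading=240, draw]
    FD 11: (-9.8,-9.873) -> (-15.3,-19.399) [heading=240, draw]
    RT 60: heading 240 -> 180
    -- iteration 2/4 --
    BK 5.4: (-15.3,-19.399) -> (-9.9,-19.399) [heading=180, draw]
    FD 11: (-9.9,-19.399) -> (-20.9,-19.399) [heading=180, draw]
    RT 60: heading 180 -> 120
    -- iteration 3/4 --
    BK 5.4: (-20.9,-19.399) -> (-18.2,-24.076) [heading=120, draw]
    FD 11: (-18.2,-24.076) -> (-23.7,-14.549) [heading=120, draw]
    RT 60: heading 120 -> 60
    -- iteration 4/4 --
    BK 5.4: (-23.7,-14.549) -> (-26.4,-19.226) [heading=60, draw]
    FD 11: (-26.4,-19.226) -> (-20.9,-9.699) [heading=60, draw]
    RT 60: heading 60 -> 0
  ]
  -- iteration 3/4 --
  LT 180: heading 0 -> 180
  FD 13: (-20.9,-9.699) -> (-33.9,-9.699) [heading=180, draw]
  BK 3.3: (-33.9,-9.699) -> (-30.6,-9.699) [heading=180, draw]
  REPEAT 4 [
    -- iteration 1/4 --
    BK 5.4: (-30.6,-9.699) -> (-25.2,-9.699) [heading=180, draw]
    FD 11: (-25.2,-9.699) -> (-36.2,-9.699) [heading=180, draw]
    RT 60: heading 180 -> 120
    -- iteration 2/4 --
    BK 5.4: (-36.2,-9.699) -> (-33.5,-14.376) [heading=120, draw]
    FD 11: (-33.5,-14.376) -> (-39,-4.85) [heading=120, draw]
    RT 60: heading 120 -> 60
    -- iteration 3/4 --
    BK 5.4: (-39,-4.85) -> (-41.7,-9.526) [heading=60, draw]
    FD 11: (-41.7,-9.526) -> (-36.2,0) [heading=60, draw]
    RT 60: heading 60 -> 0
    -- iteration 4/4 --
    BK 5.4: (-36.2,0) -> (-41.6,0) [heading=0, draw]
    FD 11: (-41.6,0) -> (-30.6,0) [heading=0, draw]
    RT 60: heading 0 -> 300
  ]
  -- iteration 4/4 --
  LT 180: heading 300 -> 120
  FD 13: (-30.6,0) -> (-37.1,11.258) [heading=120, draw]
  BK 3.3: (-37.1,11.258) -> (-35.45,8.4) [heading=120, draw]
  REPEAT 4 [
    -- iteration 1/4 --
    BK 5.4: (-35.45,8.4) -> (-32.75,3.724) [heading=120, draw]
    FD 11: (-32.75,3.724) -> (-38.25,13.25) [heading=120, draw]
    RT 60: heading 120 -> 60
    -- iteration 2/4 --
    BK 5.4: (-38.25,13.25) -> (-40.95,8.574) [heading=60, draw]
    FD 11: (-40.95,8.574) -> (-35.45,18.1) [heading=60, draw]
    RT 60: heading 60 -> 0
    -- iteration 3/4 --
    BK 5.4: (-35.45,18.1) -> (-40.85,18.1) [heading=0, draw]
    FD 11: (-40.85,18.1) -> (-29.85,18.1) [heading=0, draw]
    RT 60: heading 0 -> 300
    -- iteration 4/4 --
    BK 5.4: (-29.85,18.1) -> (-32.55,22.776) [heading=300, draw]
    FD 11: (-32.55,22.776) -> (-27.05,13.25) [heading=300, draw]
    RT 60: heading 300 -> 240
  ]
]
RT 150: heading 240 -> 90
LT 60: heading 90 -> 150
BK 4.7: (-27.05,13.25) -> (-22.98,10.9) [heading=150, draw]
Final: pos=(-22.98,10.9), heading=150, 42 segment(s) drawn

Segment lengths:
  seg 1: (0,0) -> (-4.1,7.101), length = 8.2
  seg 2: (-4.1,7.101) -> (2.4,-4.157), length = 13
  seg 3: (2.4,-4.157) -> (0.75,-1.299), length = 3.3
  seg 4: (0.75,-1.299) -> (-1.95,3.377), length = 5.4
  seg 5: (-1.95,3.377) -> (3.55,-6.149), length = 11
  seg 6: (3.55,-6.149) -> (6.25,-1.472), length = 5.4
  seg 7: (6.25,-1.472) -> (0.75,-10.999), length = 11
  seg 8: (0.75,-10.999) -> (6.15,-10.999), length = 5.4
  seg 9: (6.15,-10.999) -> (-4.85,-10.999), length = 11
  seg 10: (-4.85,-10.999) -> (-2.15,-15.675), length = 5.4
  seg 11: (-2.15,-15.675) -> (-7.65,-6.149), length = 11
  seg 12: (-7.65,-6.149) -> (-14.15,-17.407), length = 13
  seg 13: (-14.15,-17.407) -> (-12.5,-14.549), length = 3.3
  seg 14: (-12.5,-14.549) -> (-9.8,-9.873), length = 5.4
  seg 15: (-9.8,-9.873) -> (-15.3,-19.399), length = 11
  seg 16: (-15.3,-19.399) -> (-9.9,-19.399), length = 5.4
  seg 17: (-9.9,-19.399) -> (-20.9,-19.399), length = 11
  seg 18: (-20.9,-19.399) -> (-18.2,-24.076), length = 5.4
  seg 19: (-18.2,-24.076) -> (-23.7,-14.549), length = 11
  seg 20: (-23.7,-14.549) -> (-26.4,-19.226), length = 5.4
  seg 21: (-26.4,-19.226) -> (-20.9,-9.699), length = 11
  seg 22: (-20.9,-9.699) -> (-33.9,-9.699), length = 13
  seg 23: (-33.9,-9.699) -> (-30.6,-9.699), length = 3.3
  seg 24: (-30.6,-9.699) -> (-25.2,-9.699), length = 5.4
  seg 25: (-25.2,-9.699) -> (-36.2,-9.699), length = 11
  seg 26: (-36.2,-9.699) -> (-33.5,-14.376), length = 5.4
  seg 27: (-33.5,-14.376) -> (-39,-4.85), length = 11
  seg 28: (-39,-4.85) -> (-41.7,-9.526), length = 5.4
  seg 29: (-41.7,-9.526) -> (-36.2,0), length = 11
  seg 30: (-36.2,0) -> (-41.6,0), length = 5.4
  seg 31: (-41.6,0) -> (-30.6,0), length = 11
  seg 32: (-30.6,0) -> (-37.1,11.258), length = 13
  seg 33: (-37.1,11.258) -> (-35.45,8.4), length = 3.3
  seg 34: (-35.45,8.4) -> (-32.75,3.724), length = 5.4
  seg 35: (-32.75,3.724) -> (-38.25,13.25), length = 11
  seg 36: (-38.25,13.25) -> (-40.95,8.574), length = 5.4
  seg 37: (-40.95,8.574) -> (-35.45,18.1), length = 11
  seg 38: (-35.45,18.1) -> (-40.85,18.1), length = 5.4
  seg 39: (-40.85,18.1) -> (-29.85,18.1), length = 11
  seg 40: (-29.85,18.1) -> (-32.55,22.776), length = 5.4
  seg 41: (-32.55,22.776) -> (-27.05,13.25), length = 11
  seg 42: (-27.05,13.25) -> (-22.98,10.9), length = 4.7
Total = 340.5

Answer: 340.5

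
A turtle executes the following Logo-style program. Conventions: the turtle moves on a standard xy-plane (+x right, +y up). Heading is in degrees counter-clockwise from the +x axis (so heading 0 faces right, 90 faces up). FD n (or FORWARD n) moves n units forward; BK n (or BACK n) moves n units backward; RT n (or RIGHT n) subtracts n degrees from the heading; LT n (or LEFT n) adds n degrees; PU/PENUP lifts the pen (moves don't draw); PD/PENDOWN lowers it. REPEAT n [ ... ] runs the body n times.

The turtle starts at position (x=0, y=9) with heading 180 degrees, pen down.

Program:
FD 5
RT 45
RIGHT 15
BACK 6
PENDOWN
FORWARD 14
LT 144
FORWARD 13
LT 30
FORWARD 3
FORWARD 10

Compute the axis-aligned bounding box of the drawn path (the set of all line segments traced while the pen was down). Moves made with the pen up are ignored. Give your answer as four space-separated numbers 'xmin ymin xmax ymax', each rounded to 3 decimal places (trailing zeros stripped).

Executing turtle program step by step:
Start: pos=(0,9), heading=180, pen down
FD 5: (0,9) -> (-5,9) [heading=180, draw]
RT 45: heading 180 -> 135
RT 15: heading 135 -> 120
BK 6: (-5,9) -> (-2,3.804) [heading=120, draw]
PD: pen down
FD 14: (-2,3.804) -> (-9,15.928) [heading=120, draw]
LT 144: heading 120 -> 264
FD 13: (-9,15.928) -> (-10.359,2.999) [heading=264, draw]
LT 30: heading 264 -> 294
FD 3: (-10.359,2.999) -> (-9.139,0.259) [heading=294, draw]
FD 10: (-9.139,0.259) -> (-5.071,-8.877) [heading=294, draw]
Final: pos=(-5.071,-8.877), heading=294, 6 segment(s) drawn

Segment endpoints: x in {-10.359, -9.139, -9, -5.071, -5, -2, 0}, y in {-8.877, 0.259, 2.999, 3.804, 9, 15.928}
xmin=-10.359, ymin=-8.877, xmax=0, ymax=15.928

Answer: -10.359 -8.877 0 15.928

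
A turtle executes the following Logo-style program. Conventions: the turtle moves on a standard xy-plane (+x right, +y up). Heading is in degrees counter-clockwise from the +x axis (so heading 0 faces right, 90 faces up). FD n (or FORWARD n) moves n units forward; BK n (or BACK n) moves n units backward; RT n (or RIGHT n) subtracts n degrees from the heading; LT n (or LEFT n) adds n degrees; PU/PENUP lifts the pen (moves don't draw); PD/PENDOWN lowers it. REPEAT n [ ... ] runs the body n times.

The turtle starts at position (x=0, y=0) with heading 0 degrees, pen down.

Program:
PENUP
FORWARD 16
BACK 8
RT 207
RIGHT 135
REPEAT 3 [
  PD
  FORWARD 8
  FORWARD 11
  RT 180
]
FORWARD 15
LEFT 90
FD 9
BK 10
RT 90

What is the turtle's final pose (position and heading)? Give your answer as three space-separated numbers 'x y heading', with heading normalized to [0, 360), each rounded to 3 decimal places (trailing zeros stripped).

Executing turtle program step by step:
Start: pos=(0,0), heading=0, pen down
PU: pen up
FD 16: (0,0) -> (16,0) [heading=0, move]
BK 8: (16,0) -> (8,0) [heading=0, move]
RT 207: heading 0 -> 153
RT 135: heading 153 -> 18
REPEAT 3 [
  -- iteration 1/3 --
  PD: pen down
  FD 8: (8,0) -> (15.608,2.472) [heading=18, draw]
  FD 11: (15.608,2.472) -> (26.07,5.871) [heading=18, draw]
  RT 180: heading 18 -> 198
  -- iteration 2/3 --
  PD: pen down
  FD 8: (26.07,5.871) -> (18.462,3.399) [heading=198, draw]
  FD 11: (18.462,3.399) -> (8,0) [heading=198, draw]
  RT 180: heading 198 -> 18
  -- iteration 3/3 --
  PD: pen down
  FD 8: (8,0) -> (15.608,2.472) [heading=18, draw]
  FD 11: (15.608,2.472) -> (26.07,5.871) [heading=18, draw]
  RT 180: heading 18 -> 198
]
FD 15: (26.07,5.871) -> (11.804,1.236) [heading=198, draw]
LT 90: heading 198 -> 288
FD 9: (11.804,1.236) -> (14.585,-7.323) [heading=288, draw]
BK 10: (14.585,-7.323) -> (11.495,2.187) [heading=288, draw]
RT 90: heading 288 -> 198
Final: pos=(11.495,2.187), heading=198, 9 segment(s) drawn

Answer: 11.495 2.187 198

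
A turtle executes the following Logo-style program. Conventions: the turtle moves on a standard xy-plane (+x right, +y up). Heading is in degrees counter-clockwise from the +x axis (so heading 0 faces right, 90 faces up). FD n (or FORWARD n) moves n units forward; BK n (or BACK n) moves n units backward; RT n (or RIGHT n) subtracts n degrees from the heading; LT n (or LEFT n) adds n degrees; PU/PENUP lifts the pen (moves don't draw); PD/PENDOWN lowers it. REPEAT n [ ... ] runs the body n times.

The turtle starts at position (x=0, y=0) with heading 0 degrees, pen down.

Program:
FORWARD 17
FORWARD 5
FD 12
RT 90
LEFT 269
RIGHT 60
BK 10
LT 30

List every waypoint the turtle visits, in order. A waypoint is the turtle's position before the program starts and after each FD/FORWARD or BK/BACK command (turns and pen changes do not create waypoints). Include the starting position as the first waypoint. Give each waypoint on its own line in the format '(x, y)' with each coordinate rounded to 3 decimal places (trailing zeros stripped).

Executing turtle program step by step:
Start: pos=(0,0), heading=0, pen down
FD 17: (0,0) -> (17,0) [heading=0, draw]
FD 5: (17,0) -> (22,0) [heading=0, draw]
FD 12: (22,0) -> (34,0) [heading=0, draw]
RT 90: heading 0 -> 270
LT 269: heading 270 -> 179
RT 60: heading 179 -> 119
BK 10: (34,0) -> (38.848,-8.746) [heading=119, draw]
LT 30: heading 119 -> 149
Final: pos=(38.848,-8.746), heading=149, 4 segment(s) drawn
Waypoints (5 total):
(0, 0)
(17, 0)
(22, 0)
(34, 0)
(38.848, -8.746)

Answer: (0, 0)
(17, 0)
(22, 0)
(34, 0)
(38.848, -8.746)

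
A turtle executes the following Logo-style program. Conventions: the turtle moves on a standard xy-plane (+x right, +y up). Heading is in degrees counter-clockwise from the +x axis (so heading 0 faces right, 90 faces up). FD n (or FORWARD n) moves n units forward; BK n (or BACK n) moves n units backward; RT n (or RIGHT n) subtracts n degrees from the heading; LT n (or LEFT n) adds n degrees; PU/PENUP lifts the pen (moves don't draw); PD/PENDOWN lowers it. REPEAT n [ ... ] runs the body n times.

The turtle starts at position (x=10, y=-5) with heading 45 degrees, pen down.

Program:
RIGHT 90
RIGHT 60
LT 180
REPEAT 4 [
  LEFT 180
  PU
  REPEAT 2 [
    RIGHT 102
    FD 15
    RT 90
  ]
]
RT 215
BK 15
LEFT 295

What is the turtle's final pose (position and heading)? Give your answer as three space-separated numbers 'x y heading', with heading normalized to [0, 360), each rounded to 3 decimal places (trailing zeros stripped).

Executing turtle program step by step:
Start: pos=(10,-5), heading=45, pen down
RT 90: heading 45 -> 315
RT 60: heading 315 -> 255
LT 180: heading 255 -> 75
REPEAT 4 [
  -- iteration 1/4 --
  LT 180: heading 75 -> 255
  PU: pen up
  REPEAT 2 [
    -- iteration 1/2 --
    RT 102: heading 255 -> 153
    FD 15: (10,-5) -> (-3.365,1.81) [heading=153, move]
    RT 90: heading 153 -> 63
    -- iteration 2/2 --
    RT 102: heading 63 -> 321
    FD 15: (-3.365,1.81) -> (8.292,-7.63) [heading=321, move]
    RT 90: heading 321 -> 231
  ]
  -- iteration 2/4 --
  LT 180: heading 231 -> 51
  PU: pen up
  REPEAT 2 [
    -- iteration 1/2 --
    RT 102: heading 51 -> 309
    FD 15: (8.292,-7.63) -> (17.732,-19.287) [heading=309, move]
    RT 90: heading 309 -> 219
    -- iteration 2/2 --
    RT 102: heading 219 -> 117
    FD 15: (17.732,-19.287) -> (10.922,-5.922) [heading=117, move]
    RT 90: heading 117 -> 27
  ]
  -- iteration 3/4 --
  LT 180: heading 27 -> 207
  PU: pen up
  REPEAT 2 [
    -- iteration 1/2 --
    RT 102: heading 207 -> 105
    FD 15: (10.922,-5.922) -> (7.04,8.567) [heading=105, move]
    RT 90: heading 105 -> 15
    -- iteration 2/2 --
    RT 102: heading 15 -> 273
    FD 15: (7.04,8.567) -> (7.825,-6.413) [heading=273, move]
    RT 90: heading 273 -> 183
  ]
  -- iteration 4/4 --
  LT 180: heading 183 -> 3
  PU: pen up
  REPEAT 2 [
    -- iteration 1/2 --
    RT 102: heading 3 -> 261
    FD 15: (7.825,-6.413) -> (5.478,-21.228) [heading=261, move]
    RT 90: heading 261 -> 171
    -- iteration 2/2 --
    RT 102: heading 171 -> 69
    FD 15: (5.478,-21.228) -> (10.854,-7.224) [heading=69, move]
    RT 90: heading 69 -> 339
  ]
]
RT 215: heading 339 -> 124
BK 15: (10.854,-7.224) -> (19.242,-19.66) [heading=124, move]
LT 295: heading 124 -> 59
Final: pos=(19.242,-19.66), heading=59, 0 segment(s) drawn

Answer: 19.242 -19.66 59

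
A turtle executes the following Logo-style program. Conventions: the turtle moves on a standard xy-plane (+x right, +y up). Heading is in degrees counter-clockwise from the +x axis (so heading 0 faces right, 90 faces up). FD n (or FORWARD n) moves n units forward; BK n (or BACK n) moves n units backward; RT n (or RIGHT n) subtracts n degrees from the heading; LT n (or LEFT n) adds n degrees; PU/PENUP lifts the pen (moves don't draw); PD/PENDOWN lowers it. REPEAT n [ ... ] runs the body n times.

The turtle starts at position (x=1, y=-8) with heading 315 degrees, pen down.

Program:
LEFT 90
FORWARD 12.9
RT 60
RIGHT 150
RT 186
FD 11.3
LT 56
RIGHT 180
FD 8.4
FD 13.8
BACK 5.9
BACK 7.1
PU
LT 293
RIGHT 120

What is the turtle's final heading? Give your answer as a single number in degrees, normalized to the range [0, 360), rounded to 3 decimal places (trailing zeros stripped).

Executing turtle program step by step:
Start: pos=(1,-8), heading=315, pen down
LT 90: heading 315 -> 45
FD 12.9: (1,-8) -> (10.122,1.122) [heading=45, draw]
RT 60: heading 45 -> 345
RT 150: heading 345 -> 195
RT 186: heading 195 -> 9
FD 11.3: (10.122,1.122) -> (21.283,2.889) [heading=9, draw]
LT 56: heading 9 -> 65
RT 180: heading 65 -> 245
FD 8.4: (21.283,2.889) -> (17.733,-4.724) [heading=245, draw]
FD 13.8: (17.733,-4.724) -> (11.9,-17.231) [heading=245, draw]
BK 5.9: (11.9,-17.231) -> (14.394,-11.883) [heading=245, draw]
BK 7.1: (14.394,-11.883) -> (17.394,-5.449) [heading=245, draw]
PU: pen up
LT 293: heading 245 -> 178
RT 120: heading 178 -> 58
Final: pos=(17.394,-5.449), heading=58, 6 segment(s) drawn

Answer: 58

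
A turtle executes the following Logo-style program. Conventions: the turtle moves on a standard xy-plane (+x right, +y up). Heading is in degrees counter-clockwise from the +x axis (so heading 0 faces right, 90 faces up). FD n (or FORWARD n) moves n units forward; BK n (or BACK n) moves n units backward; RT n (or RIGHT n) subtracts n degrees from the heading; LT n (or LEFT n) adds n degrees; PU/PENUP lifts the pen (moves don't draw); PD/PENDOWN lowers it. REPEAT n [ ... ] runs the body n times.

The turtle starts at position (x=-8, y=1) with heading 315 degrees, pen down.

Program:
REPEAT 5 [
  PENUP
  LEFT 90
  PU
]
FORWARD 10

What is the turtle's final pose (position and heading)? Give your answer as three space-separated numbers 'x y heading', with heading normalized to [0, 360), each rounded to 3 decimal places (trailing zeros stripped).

Executing turtle program step by step:
Start: pos=(-8,1), heading=315, pen down
REPEAT 5 [
  -- iteration 1/5 --
  PU: pen up
  LT 90: heading 315 -> 45
  PU: pen up
  -- iteration 2/5 --
  PU: pen up
  LT 90: heading 45 -> 135
  PU: pen up
  -- iteration 3/5 --
  PU: pen up
  LT 90: heading 135 -> 225
  PU: pen up
  -- iteration 4/5 --
  PU: pen up
  LT 90: heading 225 -> 315
  PU: pen up
  -- iteration 5/5 --
  PU: pen up
  LT 90: heading 315 -> 45
  PU: pen up
]
FD 10: (-8,1) -> (-0.929,8.071) [heading=45, move]
Final: pos=(-0.929,8.071), heading=45, 0 segment(s) drawn

Answer: -0.929 8.071 45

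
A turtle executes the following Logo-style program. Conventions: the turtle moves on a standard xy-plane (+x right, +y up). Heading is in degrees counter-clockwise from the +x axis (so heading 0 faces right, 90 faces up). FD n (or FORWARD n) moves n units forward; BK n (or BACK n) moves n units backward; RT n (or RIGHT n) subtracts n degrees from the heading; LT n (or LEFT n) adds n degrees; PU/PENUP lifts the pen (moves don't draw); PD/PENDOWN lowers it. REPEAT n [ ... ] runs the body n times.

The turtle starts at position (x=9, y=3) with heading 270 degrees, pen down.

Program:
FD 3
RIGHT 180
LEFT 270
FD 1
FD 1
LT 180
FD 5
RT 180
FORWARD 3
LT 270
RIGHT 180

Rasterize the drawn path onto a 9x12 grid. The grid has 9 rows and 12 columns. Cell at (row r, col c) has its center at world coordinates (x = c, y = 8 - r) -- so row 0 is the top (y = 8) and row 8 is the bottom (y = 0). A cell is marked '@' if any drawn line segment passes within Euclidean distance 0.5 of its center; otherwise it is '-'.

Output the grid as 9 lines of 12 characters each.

Answer: ------------
------------
------------
------------
------------
---------@--
---------@--
---------@--
------@@@@@@

Derivation:
Segment 0: (9,3) -> (9,0)
Segment 1: (9,0) -> (10,-0)
Segment 2: (10,-0) -> (11,-0)
Segment 3: (11,-0) -> (6,0)
Segment 4: (6,0) -> (9,0)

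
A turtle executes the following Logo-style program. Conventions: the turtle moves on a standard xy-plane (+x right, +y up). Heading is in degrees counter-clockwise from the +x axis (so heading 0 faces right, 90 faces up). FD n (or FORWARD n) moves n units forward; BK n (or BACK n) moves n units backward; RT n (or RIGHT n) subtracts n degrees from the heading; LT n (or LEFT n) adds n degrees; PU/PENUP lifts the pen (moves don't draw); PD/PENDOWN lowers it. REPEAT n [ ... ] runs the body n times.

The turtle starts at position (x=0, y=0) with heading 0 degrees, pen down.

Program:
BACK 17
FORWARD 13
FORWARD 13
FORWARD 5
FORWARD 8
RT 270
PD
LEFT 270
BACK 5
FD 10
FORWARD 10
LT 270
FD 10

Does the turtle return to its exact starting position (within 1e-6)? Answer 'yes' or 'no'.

Answer: no

Derivation:
Executing turtle program step by step:
Start: pos=(0,0), heading=0, pen down
BK 17: (0,0) -> (-17,0) [heading=0, draw]
FD 13: (-17,0) -> (-4,0) [heading=0, draw]
FD 13: (-4,0) -> (9,0) [heading=0, draw]
FD 5: (9,0) -> (14,0) [heading=0, draw]
FD 8: (14,0) -> (22,0) [heading=0, draw]
RT 270: heading 0 -> 90
PD: pen down
LT 270: heading 90 -> 0
BK 5: (22,0) -> (17,0) [heading=0, draw]
FD 10: (17,0) -> (27,0) [heading=0, draw]
FD 10: (27,0) -> (37,0) [heading=0, draw]
LT 270: heading 0 -> 270
FD 10: (37,0) -> (37,-10) [heading=270, draw]
Final: pos=(37,-10), heading=270, 9 segment(s) drawn

Start position: (0, 0)
Final position: (37, -10)
Distance = 38.328; >= 1e-6 -> NOT closed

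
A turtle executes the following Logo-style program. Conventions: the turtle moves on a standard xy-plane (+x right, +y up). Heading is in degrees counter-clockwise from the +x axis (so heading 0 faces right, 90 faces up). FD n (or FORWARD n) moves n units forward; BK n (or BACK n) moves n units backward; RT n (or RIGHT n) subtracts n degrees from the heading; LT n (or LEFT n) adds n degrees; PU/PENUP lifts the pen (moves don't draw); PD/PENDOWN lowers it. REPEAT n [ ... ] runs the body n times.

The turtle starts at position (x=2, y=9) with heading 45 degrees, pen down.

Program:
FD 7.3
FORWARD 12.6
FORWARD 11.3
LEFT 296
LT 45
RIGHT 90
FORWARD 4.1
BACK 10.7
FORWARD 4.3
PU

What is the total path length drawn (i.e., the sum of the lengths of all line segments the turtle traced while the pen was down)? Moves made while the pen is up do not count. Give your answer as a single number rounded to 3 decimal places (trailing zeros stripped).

Answer: 50.3

Derivation:
Executing turtle program step by step:
Start: pos=(2,9), heading=45, pen down
FD 7.3: (2,9) -> (7.162,14.162) [heading=45, draw]
FD 12.6: (7.162,14.162) -> (16.071,23.071) [heading=45, draw]
FD 11.3: (16.071,23.071) -> (24.062,31.062) [heading=45, draw]
LT 296: heading 45 -> 341
LT 45: heading 341 -> 26
RT 90: heading 26 -> 296
FD 4.1: (24.062,31.062) -> (25.859,27.377) [heading=296, draw]
BK 10.7: (25.859,27.377) -> (21.168,36.994) [heading=296, draw]
FD 4.3: (21.168,36.994) -> (23.053,33.129) [heading=296, draw]
PU: pen up
Final: pos=(23.053,33.129), heading=296, 6 segment(s) drawn

Segment lengths:
  seg 1: (2,9) -> (7.162,14.162), length = 7.3
  seg 2: (7.162,14.162) -> (16.071,23.071), length = 12.6
  seg 3: (16.071,23.071) -> (24.062,31.062), length = 11.3
  seg 4: (24.062,31.062) -> (25.859,27.377), length = 4.1
  seg 5: (25.859,27.377) -> (21.168,36.994), length = 10.7
  seg 6: (21.168,36.994) -> (23.053,33.129), length = 4.3
Total = 50.3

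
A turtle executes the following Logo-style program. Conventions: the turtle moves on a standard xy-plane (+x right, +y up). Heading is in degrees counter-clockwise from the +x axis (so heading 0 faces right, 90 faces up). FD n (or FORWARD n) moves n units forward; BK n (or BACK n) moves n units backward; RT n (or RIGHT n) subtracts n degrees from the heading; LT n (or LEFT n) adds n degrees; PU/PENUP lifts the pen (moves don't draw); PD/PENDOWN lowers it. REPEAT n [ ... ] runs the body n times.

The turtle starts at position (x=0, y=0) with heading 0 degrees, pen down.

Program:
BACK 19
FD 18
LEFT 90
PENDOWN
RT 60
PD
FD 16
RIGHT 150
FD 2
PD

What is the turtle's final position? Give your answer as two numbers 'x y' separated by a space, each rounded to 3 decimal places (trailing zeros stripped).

Executing turtle program step by step:
Start: pos=(0,0), heading=0, pen down
BK 19: (0,0) -> (-19,0) [heading=0, draw]
FD 18: (-19,0) -> (-1,0) [heading=0, draw]
LT 90: heading 0 -> 90
PD: pen down
RT 60: heading 90 -> 30
PD: pen down
FD 16: (-1,0) -> (12.856,8) [heading=30, draw]
RT 150: heading 30 -> 240
FD 2: (12.856,8) -> (11.856,6.268) [heading=240, draw]
PD: pen down
Final: pos=(11.856,6.268), heading=240, 4 segment(s) drawn

Answer: 11.856 6.268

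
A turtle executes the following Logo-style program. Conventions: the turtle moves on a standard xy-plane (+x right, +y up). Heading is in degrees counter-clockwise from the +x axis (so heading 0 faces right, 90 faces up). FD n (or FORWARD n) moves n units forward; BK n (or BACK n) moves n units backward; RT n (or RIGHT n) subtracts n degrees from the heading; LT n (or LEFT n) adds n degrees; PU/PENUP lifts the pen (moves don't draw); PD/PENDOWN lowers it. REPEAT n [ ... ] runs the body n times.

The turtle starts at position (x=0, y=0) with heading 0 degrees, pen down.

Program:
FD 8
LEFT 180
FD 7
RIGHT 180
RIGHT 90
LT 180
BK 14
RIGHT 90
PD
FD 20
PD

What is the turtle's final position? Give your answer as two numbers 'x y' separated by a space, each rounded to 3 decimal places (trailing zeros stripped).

Answer: 21 -14

Derivation:
Executing turtle program step by step:
Start: pos=(0,0), heading=0, pen down
FD 8: (0,0) -> (8,0) [heading=0, draw]
LT 180: heading 0 -> 180
FD 7: (8,0) -> (1,0) [heading=180, draw]
RT 180: heading 180 -> 0
RT 90: heading 0 -> 270
LT 180: heading 270 -> 90
BK 14: (1,0) -> (1,-14) [heading=90, draw]
RT 90: heading 90 -> 0
PD: pen down
FD 20: (1,-14) -> (21,-14) [heading=0, draw]
PD: pen down
Final: pos=(21,-14), heading=0, 4 segment(s) drawn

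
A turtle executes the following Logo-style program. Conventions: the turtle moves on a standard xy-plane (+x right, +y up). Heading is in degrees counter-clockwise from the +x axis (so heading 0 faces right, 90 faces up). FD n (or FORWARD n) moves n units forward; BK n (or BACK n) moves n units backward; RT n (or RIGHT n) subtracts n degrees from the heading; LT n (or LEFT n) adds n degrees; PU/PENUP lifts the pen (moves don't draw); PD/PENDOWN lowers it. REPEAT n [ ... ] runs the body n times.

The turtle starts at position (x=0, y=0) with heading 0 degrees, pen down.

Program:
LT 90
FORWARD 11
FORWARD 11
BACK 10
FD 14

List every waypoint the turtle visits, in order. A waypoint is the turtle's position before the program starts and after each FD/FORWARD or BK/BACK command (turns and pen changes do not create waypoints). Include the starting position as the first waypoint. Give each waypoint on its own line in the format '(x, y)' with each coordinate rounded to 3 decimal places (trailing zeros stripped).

Answer: (0, 0)
(0, 11)
(0, 22)
(0, 12)
(0, 26)

Derivation:
Executing turtle program step by step:
Start: pos=(0,0), heading=0, pen down
LT 90: heading 0 -> 90
FD 11: (0,0) -> (0,11) [heading=90, draw]
FD 11: (0,11) -> (0,22) [heading=90, draw]
BK 10: (0,22) -> (0,12) [heading=90, draw]
FD 14: (0,12) -> (0,26) [heading=90, draw]
Final: pos=(0,26), heading=90, 4 segment(s) drawn
Waypoints (5 total):
(0, 0)
(0, 11)
(0, 22)
(0, 12)
(0, 26)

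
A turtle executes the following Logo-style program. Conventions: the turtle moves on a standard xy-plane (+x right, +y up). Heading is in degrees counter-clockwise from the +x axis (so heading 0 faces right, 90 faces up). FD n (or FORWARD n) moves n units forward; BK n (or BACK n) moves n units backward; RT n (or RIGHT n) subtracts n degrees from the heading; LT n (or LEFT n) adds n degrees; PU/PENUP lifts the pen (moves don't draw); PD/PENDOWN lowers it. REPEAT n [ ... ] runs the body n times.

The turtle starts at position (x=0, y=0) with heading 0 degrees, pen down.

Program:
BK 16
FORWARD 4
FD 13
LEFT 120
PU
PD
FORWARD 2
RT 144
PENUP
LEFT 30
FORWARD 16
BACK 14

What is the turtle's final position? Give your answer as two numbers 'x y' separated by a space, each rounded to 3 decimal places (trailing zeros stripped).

Executing turtle program step by step:
Start: pos=(0,0), heading=0, pen down
BK 16: (0,0) -> (-16,0) [heading=0, draw]
FD 4: (-16,0) -> (-12,0) [heading=0, draw]
FD 13: (-12,0) -> (1,0) [heading=0, draw]
LT 120: heading 0 -> 120
PU: pen up
PD: pen down
FD 2: (1,0) -> (0,1.732) [heading=120, draw]
RT 144: heading 120 -> 336
PU: pen up
LT 30: heading 336 -> 6
FD 16: (0,1.732) -> (15.912,3.405) [heading=6, move]
BK 14: (15.912,3.405) -> (1.989,1.941) [heading=6, move]
Final: pos=(1.989,1.941), heading=6, 4 segment(s) drawn

Answer: 1.989 1.941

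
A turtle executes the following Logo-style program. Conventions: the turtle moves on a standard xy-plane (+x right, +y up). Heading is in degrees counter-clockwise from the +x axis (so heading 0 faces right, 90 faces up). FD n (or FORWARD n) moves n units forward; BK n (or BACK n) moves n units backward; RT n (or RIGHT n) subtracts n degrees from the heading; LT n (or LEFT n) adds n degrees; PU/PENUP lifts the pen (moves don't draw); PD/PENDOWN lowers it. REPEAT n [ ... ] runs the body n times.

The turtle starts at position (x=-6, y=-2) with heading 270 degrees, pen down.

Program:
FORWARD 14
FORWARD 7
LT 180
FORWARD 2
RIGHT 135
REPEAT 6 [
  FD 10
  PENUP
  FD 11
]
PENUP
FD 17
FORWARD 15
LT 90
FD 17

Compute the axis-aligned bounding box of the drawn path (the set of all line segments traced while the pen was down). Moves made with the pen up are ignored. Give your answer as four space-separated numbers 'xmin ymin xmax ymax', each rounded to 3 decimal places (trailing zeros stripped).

Executing turtle program step by step:
Start: pos=(-6,-2), heading=270, pen down
FD 14: (-6,-2) -> (-6,-16) [heading=270, draw]
FD 7: (-6,-16) -> (-6,-23) [heading=270, draw]
LT 180: heading 270 -> 90
FD 2: (-6,-23) -> (-6,-21) [heading=90, draw]
RT 135: heading 90 -> 315
REPEAT 6 [
  -- iteration 1/6 --
  FD 10: (-6,-21) -> (1.071,-28.071) [heading=315, draw]
  PU: pen up
  FD 11: (1.071,-28.071) -> (8.849,-35.849) [heading=315, move]
  -- iteration 2/6 --
  FD 10: (8.849,-35.849) -> (15.92,-42.92) [heading=315, move]
  PU: pen up
  FD 11: (15.92,-42.92) -> (23.698,-50.698) [heading=315, move]
  -- iteration 3/6 --
  FD 10: (23.698,-50.698) -> (30.77,-57.77) [heading=315, move]
  PU: pen up
  FD 11: (30.77,-57.77) -> (38.548,-65.548) [heading=315, move]
  -- iteration 4/6 --
  FD 10: (38.548,-65.548) -> (45.619,-72.619) [heading=315, move]
  PU: pen up
  FD 11: (45.619,-72.619) -> (53.397,-80.397) [heading=315, move]
  -- iteration 5/6 --
  FD 10: (53.397,-80.397) -> (60.468,-87.468) [heading=315, move]
  PU: pen up
  FD 11: (60.468,-87.468) -> (68.246,-95.246) [heading=315, move]
  -- iteration 6/6 --
  FD 10: (68.246,-95.246) -> (75.317,-102.317) [heading=315, move]
  PU: pen up
  FD 11: (75.317,-102.317) -> (83.095,-110.095) [heading=315, move]
]
PU: pen up
FD 17: (83.095,-110.095) -> (95.116,-122.116) [heading=315, move]
FD 15: (95.116,-122.116) -> (105.723,-132.723) [heading=315, move]
LT 90: heading 315 -> 45
FD 17: (105.723,-132.723) -> (117.744,-120.702) [heading=45, move]
Final: pos=(117.744,-120.702), heading=45, 4 segment(s) drawn

Segment endpoints: x in {-6, -6, -6, 1.071}, y in {-28.071, -23, -21, -16, -2}
xmin=-6, ymin=-28.071, xmax=1.071, ymax=-2

Answer: -6 -28.071 1.071 -2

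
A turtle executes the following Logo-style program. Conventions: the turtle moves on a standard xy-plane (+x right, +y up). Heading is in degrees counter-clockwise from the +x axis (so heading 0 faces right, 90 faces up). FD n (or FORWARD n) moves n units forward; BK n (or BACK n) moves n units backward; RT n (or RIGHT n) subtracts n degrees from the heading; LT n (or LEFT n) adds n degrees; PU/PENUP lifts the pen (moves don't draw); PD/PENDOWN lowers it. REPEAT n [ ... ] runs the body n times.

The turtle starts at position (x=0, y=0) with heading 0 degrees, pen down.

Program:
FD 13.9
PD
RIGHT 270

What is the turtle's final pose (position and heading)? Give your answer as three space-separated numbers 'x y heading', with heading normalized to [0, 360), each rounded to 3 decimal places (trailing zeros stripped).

Executing turtle program step by step:
Start: pos=(0,0), heading=0, pen down
FD 13.9: (0,0) -> (13.9,0) [heading=0, draw]
PD: pen down
RT 270: heading 0 -> 90
Final: pos=(13.9,0), heading=90, 1 segment(s) drawn

Answer: 13.9 0 90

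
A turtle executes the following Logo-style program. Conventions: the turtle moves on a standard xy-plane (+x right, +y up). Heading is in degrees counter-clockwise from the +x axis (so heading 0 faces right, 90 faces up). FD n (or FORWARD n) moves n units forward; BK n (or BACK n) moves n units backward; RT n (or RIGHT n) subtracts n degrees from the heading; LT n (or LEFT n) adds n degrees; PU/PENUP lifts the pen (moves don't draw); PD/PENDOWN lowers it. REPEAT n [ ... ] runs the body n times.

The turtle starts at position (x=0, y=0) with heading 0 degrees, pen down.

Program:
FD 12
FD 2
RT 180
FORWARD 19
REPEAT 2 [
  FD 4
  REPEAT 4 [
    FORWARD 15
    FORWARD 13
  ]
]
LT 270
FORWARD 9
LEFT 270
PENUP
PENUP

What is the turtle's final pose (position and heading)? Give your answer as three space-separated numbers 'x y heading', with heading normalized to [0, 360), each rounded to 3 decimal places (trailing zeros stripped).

Answer: -237 9 0

Derivation:
Executing turtle program step by step:
Start: pos=(0,0), heading=0, pen down
FD 12: (0,0) -> (12,0) [heading=0, draw]
FD 2: (12,0) -> (14,0) [heading=0, draw]
RT 180: heading 0 -> 180
FD 19: (14,0) -> (-5,0) [heading=180, draw]
REPEAT 2 [
  -- iteration 1/2 --
  FD 4: (-5,0) -> (-9,0) [heading=180, draw]
  REPEAT 4 [
    -- iteration 1/4 --
    FD 15: (-9,0) -> (-24,0) [heading=180, draw]
    FD 13: (-24,0) -> (-37,0) [heading=180, draw]
    -- iteration 2/4 --
    FD 15: (-37,0) -> (-52,0) [heading=180, draw]
    FD 13: (-52,0) -> (-65,0) [heading=180, draw]
    -- iteration 3/4 --
    FD 15: (-65,0) -> (-80,0) [heading=180, draw]
    FD 13: (-80,0) -> (-93,0) [heading=180, draw]
    -- iteration 4/4 --
    FD 15: (-93,0) -> (-108,0) [heading=180, draw]
    FD 13: (-108,0) -> (-121,0) [heading=180, draw]
  ]
  -- iteration 2/2 --
  FD 4: (-121,0) -> (-125,0) [heading=180, draw]
  REPEAT 4 [
    -- iteration 1/4 --
    FD 15: (-125,0) -> (-140,0) [heading=180, draw]
    FD 13: (-140,0) -> (-153,0) [heading=180, draw]
    -- iteration 2/4 --
    FD 15: (-153,0) -> (-168,0) [heading=180, draw]
    FD 13: (-168,0) -> (-181,0) [heading=180, draw]
    -- iteration 3/4 --
    FD 15: (-181,0) -> (-196,0) [heading=180, draw]
    FD 13: (-196,0) -> (-209,0) [heading=180, draw]
    -- iteration 4/4 --
    FD 15: (-209,0) -> (-224,0) [heading=180, draw]
    FD 13: (-224,0) -> (-237,0) [heading=180, draw]
  ]
]
LT 270: heading 180 -> 90
FD 9: (-237,0) -> (-237,9) [heading=90, draw]
LT 270: heading 90 -> 0
PU: pen up
PU: pen up
Final: pos=(-237,9), heading=0, 22 segment(s) drawn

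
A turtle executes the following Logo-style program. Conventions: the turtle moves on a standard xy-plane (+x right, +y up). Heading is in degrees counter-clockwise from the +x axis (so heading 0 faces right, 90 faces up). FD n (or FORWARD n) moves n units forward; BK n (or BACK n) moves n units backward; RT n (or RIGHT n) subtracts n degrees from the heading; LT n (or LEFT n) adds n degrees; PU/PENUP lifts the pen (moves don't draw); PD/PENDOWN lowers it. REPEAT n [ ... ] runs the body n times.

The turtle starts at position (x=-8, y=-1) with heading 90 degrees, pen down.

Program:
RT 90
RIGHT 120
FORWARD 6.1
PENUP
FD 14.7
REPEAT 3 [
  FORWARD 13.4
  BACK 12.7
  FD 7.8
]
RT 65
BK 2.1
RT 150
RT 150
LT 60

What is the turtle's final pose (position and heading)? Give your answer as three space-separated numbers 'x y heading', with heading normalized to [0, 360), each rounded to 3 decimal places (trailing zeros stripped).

Executing turtle program step by step:
Start: pos=(-8,-1), heading=90, pen down
RT 90: heading 90 -> 0
RT 120: heading 0 -> 240
FD 6.1: (-8,-1) -> (-11.05,-6.283) [heading=240, draw]
PU: pen up
FD 14.7: (-11.05,-6.283) -> (-18.4,-19.013) [heading=240, move]
REPEAT 3 [
  -- iteration 1/3 --
  FD 13.4: (-18.4,-19.013) -> (-25.1,-30.618) [heading=240, move]
  BK 12.7: (-25.1,-30.618) -> (-18.75,-19.62) [heading=240, move]
  FD 7.8: (-18.75,-19.62) -> (-22.65,-26.375) [heading=240, move]
  -- iteration 2/3 --
  FD 13.4: (-22.65,-26.375) -> (-29.35,-37.979) [heading=240, move]
  BK 12.7: (-29.35,-37.979) -> (-23,-26.981) [heading=240, move]
  FD 7.8: (-23,-26.981) -> (-26.9,-33.736) [heading=240, move]
  -- iteration 3/3 --
  FD 13.4: (-26.9,-33.736) -> (-33.6,-45.341) [heading=240, move]
  BK 12.7: (-33.6,-45.341) -> (-27.25,-34.342) [heading=240, move]
  FD 7.8: (-27.25,-34.342) -> (-31.15,-41.097) [heading=240, move]
]
RT 65: heading 240 -> 175
BK 2.1: (-31.15,-41.097) -> (-29.058,-41.28) [heading=175, move]
RT 150: heading 175 -> 25
RT 150: heading 25 -> 235
LT 60: heading 235 -> 295
Final: pos=(-29.058,-41.28), heading=295, 1 segment(s) drawn

Answer: -29.058 -41.28 295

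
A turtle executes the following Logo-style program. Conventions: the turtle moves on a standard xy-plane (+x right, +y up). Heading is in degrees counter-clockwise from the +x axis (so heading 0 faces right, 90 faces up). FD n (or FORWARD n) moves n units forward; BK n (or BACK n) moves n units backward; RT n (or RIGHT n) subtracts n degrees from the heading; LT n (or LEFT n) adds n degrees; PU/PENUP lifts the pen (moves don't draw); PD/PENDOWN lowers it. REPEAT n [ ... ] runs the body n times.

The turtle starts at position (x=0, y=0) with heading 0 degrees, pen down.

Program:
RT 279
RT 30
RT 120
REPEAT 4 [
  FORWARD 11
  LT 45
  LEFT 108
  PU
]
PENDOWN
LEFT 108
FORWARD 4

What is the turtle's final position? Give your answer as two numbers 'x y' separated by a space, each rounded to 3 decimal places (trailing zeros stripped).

Answer: 10.061 -6.789

Derivation:
Executing turtle program step by step:
Start: pos=(0,0), heading=0, pen down
RT 279: heading 0 -> 81
RT 30: heading 81 -> 51
RT 120: heading 51 -> 291
REPEAT 4 [
  -- iteration 1/4 --
  FD 11: (0,0) -> (3.942,-10.269) [heading=291, draw]
  LT 45: heading 291 -> 336
  LT 108: heading 336 -> 84
  PU: pen up
  -- iteration 2/4 --
  FD 11: (3.942,-10.269) -> (5.092,0.67) [heading=84, move]
  LT 45: heading 84 -> 129
  LT 108: heading 129 -> 237
  PU: pen up
  -- iteration 3/4 --
  FD 11: (5.092,0.67) -> (-0.899,-8.555) [heading=237, move]
  LT 45: heading 237 -> 282
  LT 108: heading 282 -> 30
  PU: pen up
  -- iteration 4/4 --
  FD 11: (-0.899,-8.555) -> (8.627,-3.055) [heading=30, move]
  LT 45: heading 30 -> 75
  LT 108: heading 75 -> 183
  PU: pen up
]
PD: pen down
LT 108: heading 183 -> 291
FD 4: (8.627,-3.055) -> (10.061,-6.789) [heading=291, draw]
Final: pos=(10.061,-6.789), heading=291, 2 segment(s) drawn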